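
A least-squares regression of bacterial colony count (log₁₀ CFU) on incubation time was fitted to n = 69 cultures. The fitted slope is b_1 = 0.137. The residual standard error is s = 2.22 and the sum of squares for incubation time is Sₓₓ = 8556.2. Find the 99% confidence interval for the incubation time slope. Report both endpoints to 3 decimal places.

SE(b_1) = s/√Sₓₓ = 2.22/√8556.2 = 0.0240001.
df = n − 2 = 67.
t* = t_{0.005, 67} = 2.65122.
Margin = t* × SE = 2.65122 × 0.0240001 = 0.06363.
CI: 0.137 ± 0.06363 → (0.073, 0.201).
With 99% confidence, each one-unit increase in incubation time is associated with a change of between 0.073 and 0.201 log₁₀ CFU in bacterial colony count.

(0.073, 0.201)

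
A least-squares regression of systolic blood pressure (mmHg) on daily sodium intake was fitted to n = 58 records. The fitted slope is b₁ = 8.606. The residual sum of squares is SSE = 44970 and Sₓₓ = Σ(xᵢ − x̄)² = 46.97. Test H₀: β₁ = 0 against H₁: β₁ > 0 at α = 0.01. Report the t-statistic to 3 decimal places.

t = 2.081

MSE = SSE/(n − 2) = 44970/56 = 803.036.
SE(b₁) = √(MSE/Sₓₓ) = √(803.036/46.97) = 4.13483.
t = 8.606 / 4.13483 = 2.081.
df = n − 2 = 56.
One-sided p ≈ 0.0210, which is ≥ 0.01, so fail to reject H₀.
The data do not give significant evidence that the true slope on daily sodium intake is positive.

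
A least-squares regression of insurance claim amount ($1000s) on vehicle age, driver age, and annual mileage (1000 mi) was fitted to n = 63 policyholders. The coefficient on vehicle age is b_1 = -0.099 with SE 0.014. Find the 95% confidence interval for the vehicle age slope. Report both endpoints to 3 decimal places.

(-0.127, -0.071)

df = n − k − 1 = 63 − 3 − 1 = 59.
t* = t_{0.025, 59} = 2.000995.
Margin = t* × SE = 2.000995 × 0.014 = 0.02801.
CI: -0.099 ± 0.02801 → (-0.127, -0.071).
With 95% confidence, each one-unit increase in vehicle age is associated with a change of between -0.127 and -0.071 $1000s in insurance claim amount, holding the other predictors fixed.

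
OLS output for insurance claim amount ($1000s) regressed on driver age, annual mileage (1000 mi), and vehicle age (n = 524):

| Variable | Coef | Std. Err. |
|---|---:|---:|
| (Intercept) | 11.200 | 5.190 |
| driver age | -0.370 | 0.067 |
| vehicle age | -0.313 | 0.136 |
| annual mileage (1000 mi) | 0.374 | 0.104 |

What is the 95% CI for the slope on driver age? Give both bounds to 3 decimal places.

(-0.502, -0.238)

Read off: b = -0.370, SE = 0.067 for driver age.
df = n − k − 1 = 524 − 3 − 1 = 520.
t* = t_{0.025, 520} = 1.964537.
Margin = t* × SE = 1.964537 × 0.067 = 0.13162.
CI: -0.370 ± 0.13162 → (-0.502, -0.238).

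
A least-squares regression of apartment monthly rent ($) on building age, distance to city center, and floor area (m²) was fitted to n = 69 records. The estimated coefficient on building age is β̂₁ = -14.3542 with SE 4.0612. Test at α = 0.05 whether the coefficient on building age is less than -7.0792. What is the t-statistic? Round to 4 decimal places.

t = -1.7913

H₀: β₁ = -7.0792 vs H₁: β₁ < -7.0792.
t = (β̂₁ − β₁⁰)/SE = (-14.3542 − (-7.0792)) / 4.0612 = -1.7913.
df = n − k − 1 = 69 − 3 − 1 = 65.
One-sided p ≈ 0.0389, which is < 0.05, so reject H₀.
There is evidence that the true slope on building age is below -7.0792 $ per unit, holding the other predictors fixed.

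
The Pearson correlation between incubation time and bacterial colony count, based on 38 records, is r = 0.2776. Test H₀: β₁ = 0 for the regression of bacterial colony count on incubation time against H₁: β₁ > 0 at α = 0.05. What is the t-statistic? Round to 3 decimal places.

t = r·√(n − 2)/√(1 − r²) = 0.2776·√36/√0.922938 = 1.734.
df = n − 2 = 36.
One-sided p ≈ 0.0458, which is < 0.05, so reject H₀.
There is evidence of a linear association between incubation time and bacterial colony count.

t = 1.734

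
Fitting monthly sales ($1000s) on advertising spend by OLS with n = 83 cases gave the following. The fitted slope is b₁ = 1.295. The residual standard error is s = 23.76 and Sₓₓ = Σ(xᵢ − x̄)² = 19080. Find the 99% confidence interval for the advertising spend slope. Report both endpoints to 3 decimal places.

SE(b₁) = s/√Sₓₓ = 23.76/√19080 = 0.172011.
df = n − 2 = 81.
t* = t_{0.005, 81} = 2.637897.
Margin = t* × SE = 2.637897 × 0.172011 = 0.45375.
CI: 1.295 ± 0.45375 → (0.841, 1.749).
With 99% confidence, each one-unit increase in advertising spend is associated with a change of between 0.841 and 1.749 $1000s in monthly sales.

(0.841, 1.749)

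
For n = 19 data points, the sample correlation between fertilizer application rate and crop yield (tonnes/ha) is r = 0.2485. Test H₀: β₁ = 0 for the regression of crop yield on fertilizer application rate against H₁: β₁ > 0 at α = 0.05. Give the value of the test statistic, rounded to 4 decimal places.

t = r·√(n − 2)/√(1 − r²) = 0.2485·√17/√0.938248 = 1.0578.
df = n − 2 = 17.
One-sided p ≈ 0.1525, which is ≥ 0.05, so fail to reject H₀.
The data do not give significant evidence of a linear association between fertilizer application rate and crop yield.

t = 1.0578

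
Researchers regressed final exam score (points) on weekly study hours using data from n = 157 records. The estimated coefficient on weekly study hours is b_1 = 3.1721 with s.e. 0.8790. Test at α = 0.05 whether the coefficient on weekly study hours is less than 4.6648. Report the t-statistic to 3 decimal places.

H₀: β₁ = 4.6648 vs H₁: β₁ < 4.6648.
t = (b_1 − β₁⁰)/SE = (3.1721 − 4.6648) / 0.8790 = -1.698.
df = n − 2 = 157 − 2 = 155.
One-sided p ≈ 0.0457, which is < 0.05, so reject H₀.
There is evidence that the true slope on weekly study hours is below 4.6648 points per unit.

t = -1.698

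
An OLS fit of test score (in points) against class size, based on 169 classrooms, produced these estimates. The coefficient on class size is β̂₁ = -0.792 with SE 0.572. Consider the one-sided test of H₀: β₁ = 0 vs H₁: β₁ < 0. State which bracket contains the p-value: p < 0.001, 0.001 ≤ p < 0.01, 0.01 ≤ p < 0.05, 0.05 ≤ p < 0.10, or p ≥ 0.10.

0.05 ≤ p < 0.10

t = -0.792 / 0.572 = -1.385.
df = n − 2 = 169 − 2 = 167.
One-sided p = P(T_{167} < t) ≈ 0.0840.
So 0.05 ≤ p < 0.10.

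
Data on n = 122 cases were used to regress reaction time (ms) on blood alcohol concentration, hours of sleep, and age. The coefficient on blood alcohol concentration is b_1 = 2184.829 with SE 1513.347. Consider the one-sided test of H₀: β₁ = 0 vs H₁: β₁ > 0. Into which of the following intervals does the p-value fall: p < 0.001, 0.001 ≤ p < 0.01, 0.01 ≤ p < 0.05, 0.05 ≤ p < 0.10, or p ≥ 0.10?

0.05 ≤ p < 0.10

t = 2184.829 / 1513.347 = 1.444.
df = n − k − 1 = 122 − 3 − 1 = 118.
One-sided p = P(T_{118} > t) ≈ 0.0757.
So 0.05 ≤ p < 0.10.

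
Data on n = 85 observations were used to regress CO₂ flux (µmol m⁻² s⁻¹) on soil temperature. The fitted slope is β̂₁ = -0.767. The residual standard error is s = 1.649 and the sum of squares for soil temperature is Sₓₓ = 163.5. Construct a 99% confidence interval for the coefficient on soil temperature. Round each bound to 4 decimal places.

SE(β̂₁) = s/√Sₓₓ = 1.649/√163.5 = 0.128962.
df = n − 2 = 83.
t* = t_{0.005, 83} = 2.636369.
Margin = t* × SE = 2.636369 × 0.128962 = 0.339991.
CI: -0.767 ± 0.339991 → (-1.1070, -0.4270).
With 99% confidence, each one-unit increase in soil temperature is associated with a change of between -1.1070 and -0.4270 µmol m⁻² s⁻¹ in CO₂ flux.

(-1.1070, -0.4270)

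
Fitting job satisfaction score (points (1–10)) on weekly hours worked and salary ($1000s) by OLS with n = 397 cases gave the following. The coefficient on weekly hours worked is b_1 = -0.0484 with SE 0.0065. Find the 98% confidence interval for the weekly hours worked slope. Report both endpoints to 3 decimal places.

(-0.064, -0.033)

df = n − k − 1 = 397 − 2 − 1 = 394.
t* = t_{0.01, 394} = 2.335849.
Margin = t* × SE = 2.335849 × 0.0065 = 0.01518.
CI: -0.0484 ± 0.01518 → (-0.064, -0.033).
With 98% confidence, each one-unit increase in weekly hours worked is associated with a change of between -0.064 and -0.033 points (1–10) in job satisfaction score, holding the other predictors fixed.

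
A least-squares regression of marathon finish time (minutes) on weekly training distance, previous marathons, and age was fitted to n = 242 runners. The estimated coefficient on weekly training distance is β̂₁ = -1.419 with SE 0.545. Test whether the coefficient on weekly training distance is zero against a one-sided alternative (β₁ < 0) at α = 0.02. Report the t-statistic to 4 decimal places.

t = -2.6037

H₀: β₁ = 0 vs H₁: β₁ < 0.
t = (β̂₁ − β₁⁰)/SE = -1.419 / 0.545 = -2.6037.
df = n − k − 1 = 242 − 3 − 1 = 238.
One-sided p ≈ 0.0049, which is < 0.02, so reject H₀.
There is evidence that the true slope on weekly training distance is negative, holding the other predictors fixed.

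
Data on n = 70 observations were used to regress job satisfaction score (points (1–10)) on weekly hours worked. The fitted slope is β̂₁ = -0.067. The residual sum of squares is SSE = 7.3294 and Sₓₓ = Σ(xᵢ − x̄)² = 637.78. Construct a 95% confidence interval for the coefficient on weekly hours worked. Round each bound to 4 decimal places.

(-0.0929, -0.0411)

MSE = SSE/(n − 2) = 7.3294/68 = 0.107785.
SE(β̂₁) = √(MSE/Sₓₓ) = √(0.107785/637.78) = 0.013.
df = n − 2 = 68.
t* = t_{0.025, 68} = 1.995469.
Margin = t* × SE = 1.995469 × 0.013 = 0.025941.
CI: -0.067 ± 0.025941 → (-0.0929, -0.0411).
With 95% confidence, each one-unit increase in weekly hours worked is associated with a change of between -0.0929 and -0.0411 points (1–10) in job satisfaction score.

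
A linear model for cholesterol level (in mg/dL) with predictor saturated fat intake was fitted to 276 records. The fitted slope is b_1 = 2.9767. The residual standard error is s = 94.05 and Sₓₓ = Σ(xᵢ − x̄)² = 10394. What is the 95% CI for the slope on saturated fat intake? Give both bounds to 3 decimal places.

SE(b_1) = s/√Sₓₓ = 94.05/√10394 = 0.922502.
df = n − 2 = 274.
t* = t_{0.025, 274} = 1.96866.
Margin = t* × SE = 1.96866 × 0.922502 = 1.81609.
CI: 2.9767 ± 1.81609 → (1.161, 4.793).
With 95% confidence, each one-unit increase in saturated fat intake is associated with a change of between 1.161 and 4.793 mg/dL in cholesterol level.

(1.161, 4.793)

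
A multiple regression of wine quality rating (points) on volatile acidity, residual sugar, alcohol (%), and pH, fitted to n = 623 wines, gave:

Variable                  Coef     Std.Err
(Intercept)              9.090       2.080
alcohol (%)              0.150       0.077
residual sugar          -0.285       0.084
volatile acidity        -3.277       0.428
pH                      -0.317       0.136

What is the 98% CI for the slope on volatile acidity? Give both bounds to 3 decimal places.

(-4.275, -2.279)

Read off: b = -3.277, SE = 0.428 for volatile acidity.
df = n − k − 1 = 623 − 4 − 1 = 618.
t* = t_{0.01, 618} = 2.332397.
Margin = t* × SE = 2.332397 × 0.428 = 0.99827.
CI: -3.277 ± 0.99827 → (-4.275, -2.279).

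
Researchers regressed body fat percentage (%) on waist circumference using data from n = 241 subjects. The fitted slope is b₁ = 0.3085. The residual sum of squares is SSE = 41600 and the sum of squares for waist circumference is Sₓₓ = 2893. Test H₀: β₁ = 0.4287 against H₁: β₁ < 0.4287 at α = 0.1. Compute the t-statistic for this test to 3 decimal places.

MSE = SSE/(n − 2) = 41600/239 = 174.059.
SE(b₁) = √(MSE/Sₓₓ) = √(174.059/2893) = 0.245286.
t = (0.3085 − 0.4287) / 0.245286 = -0.490.
df = n − 2 = 239.
One-sided p ≈ 0.3123, which is ≥ 0.1, so fail to reject H₀.
The data do not give significant evidence that the true slope on waist circumference is below 0.4287 % per unit.

t = -0.490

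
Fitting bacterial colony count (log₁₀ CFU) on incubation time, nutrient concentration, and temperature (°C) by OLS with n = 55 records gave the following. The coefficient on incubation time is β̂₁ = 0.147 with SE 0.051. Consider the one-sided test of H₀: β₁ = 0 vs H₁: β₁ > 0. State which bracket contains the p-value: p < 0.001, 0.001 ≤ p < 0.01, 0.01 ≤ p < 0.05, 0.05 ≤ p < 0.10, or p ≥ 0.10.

t = 0.147 / 0.051 = 2.882.
df = n − k − 1 = 55 − 3 − 1 = 51.
One-sided p = P(T_{51} > t) ≈ 0.0029.
So 0.001 ≤ p < 0.01.

0.001 ≤ p < 0.01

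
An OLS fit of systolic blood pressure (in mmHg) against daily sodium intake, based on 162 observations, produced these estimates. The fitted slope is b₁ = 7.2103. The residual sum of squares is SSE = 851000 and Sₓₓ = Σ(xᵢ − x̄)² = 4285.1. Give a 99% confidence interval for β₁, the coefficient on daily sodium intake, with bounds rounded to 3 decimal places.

MSE = SSE/(n − 2) = 851000/160 = 5318.75.
SE(b₁) = √(MSE/Sₓₓ) = √(5318.75/4285.1) = 1.1141.
df = n − 2 = 160.
t* = t_{0.005, 160} = 2.606906.
Margin = t* × SE = 2.606906 × 1.1141 = 2.90435.
CI: 7.2103 ± 2.90435 → (4.306, 10.115).
With 99% confidence, each one-unit increase in daily sodium intake is associated with a change of between 4.306 and 10.115 mmHg in systolic blood pressure.

(4.306, 10.115)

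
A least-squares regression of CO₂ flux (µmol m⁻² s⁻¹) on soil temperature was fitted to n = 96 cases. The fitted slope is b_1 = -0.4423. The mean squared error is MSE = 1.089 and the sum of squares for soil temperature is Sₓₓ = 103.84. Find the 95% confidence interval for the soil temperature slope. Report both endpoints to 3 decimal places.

SE(b_1) = √(MSE/Sₓₓ) = √(1.089/103.84) = 0.102407.
df = n − 2 = 94.
t* = t_{0.025, 94} = 1.985523.
Margin = t* × SE = 1.985523 × 0.102407 = 0.20333.
CI: -0.4423 ± 0.20333 → (-0.646, -0.239).
With 95% confidence, each one-unit increase in soil temperature is associated with a change of between -0.646 and -0.239 µmol m⁻² s⁻¹ in CO₂ flux.

(-0.646, -0.239)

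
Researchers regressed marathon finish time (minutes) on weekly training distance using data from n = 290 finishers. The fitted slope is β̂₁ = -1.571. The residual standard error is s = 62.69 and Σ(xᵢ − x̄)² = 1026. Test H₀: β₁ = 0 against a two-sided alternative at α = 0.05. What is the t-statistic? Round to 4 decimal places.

t = -0.8027

SE(β̂₁) = s/√Sₓₓ = 62.69/√1026 = 1.95715.
t = -1.571 / 1.95715 = -0.8027.
df = n − 2 = 288.
Two-sided p ≈ 0.4228, which is ≥ 0.05, so fail to reject H₀.
The data do not give significant evidence of an association between weekly training distance and marathon finish time.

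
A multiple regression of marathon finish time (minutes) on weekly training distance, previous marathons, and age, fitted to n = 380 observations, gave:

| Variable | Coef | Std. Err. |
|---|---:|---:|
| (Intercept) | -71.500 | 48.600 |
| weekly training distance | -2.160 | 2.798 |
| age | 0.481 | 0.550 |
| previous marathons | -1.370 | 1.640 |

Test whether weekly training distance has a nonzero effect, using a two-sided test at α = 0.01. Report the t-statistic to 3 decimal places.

t = -0.772

Read off: b = -2.160, SE = 2.798 for weekly training distance.
H₀: β₁ = 0 vs H₁: β₁ ≠ 0.
t = -2.160 / 2.798 = -0.772.
df = n − k − 1 = 380 − 3 − 1 = 376.
Two-sided p ≈ 0.4406, which is ≥ 0.01, so fail to reject H₀.
The data do not give significant evidence of an association between weekly training distance and marathon finish time, after adjusting for the other predictors.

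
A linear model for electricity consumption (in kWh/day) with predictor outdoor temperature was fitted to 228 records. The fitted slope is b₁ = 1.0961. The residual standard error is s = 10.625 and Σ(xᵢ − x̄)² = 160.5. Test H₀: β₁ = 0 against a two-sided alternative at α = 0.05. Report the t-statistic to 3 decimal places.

t = 1.307

SE(b₁) = s/√Sₓₓ = 10.625/√160.5 = 0.838671.
t = 1.0961 / 0.838671 = 1.307.
df = n − 2 = 226.
Two-sided p ≈ 0.1926, which is ≥ 0.05, so fail to reject H₀.
The data do not give significant evidence of an association between outdoor temperature and electricity consumption.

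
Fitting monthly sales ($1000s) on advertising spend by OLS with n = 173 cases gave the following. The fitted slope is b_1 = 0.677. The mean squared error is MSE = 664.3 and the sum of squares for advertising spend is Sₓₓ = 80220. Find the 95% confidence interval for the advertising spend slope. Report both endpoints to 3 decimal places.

SE(b_1) = √(MSE/Sₓₓ) = √(664.3/80220) = 0.0909999.
df = n − 2 = 171.
t* = t_{0.025, 171} = 1.973934.
Margin = t* × SE = 1.973934 × 0.0909999 = 0.17963.
CI: 0.677 ± 0.17963 → (0.497, 0.857).
With 95% confidence, each one-unit increase in advertising spend is associated with a change of between 0.497 and 0.857 $1000s in monthly sales.

(0.497, 0.857)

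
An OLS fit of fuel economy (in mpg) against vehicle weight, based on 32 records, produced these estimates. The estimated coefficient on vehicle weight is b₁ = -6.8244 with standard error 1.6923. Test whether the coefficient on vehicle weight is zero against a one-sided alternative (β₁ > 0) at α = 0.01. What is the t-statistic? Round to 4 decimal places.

t = -4.0326

H₀: β₁ = 0 vs H₁: β₁ > 0.
t = (b₁ − β₁⁰)/SE = -6.8244 / 1.6923 = -4.0326.
df = n − 2 = 32 − 2 = 30.
One-sided p ≈ 0.9998, which is ≥ 0.01, so fail to reject H₀.
The data do not give significant evidence that the true slope on vehicle weight is positive.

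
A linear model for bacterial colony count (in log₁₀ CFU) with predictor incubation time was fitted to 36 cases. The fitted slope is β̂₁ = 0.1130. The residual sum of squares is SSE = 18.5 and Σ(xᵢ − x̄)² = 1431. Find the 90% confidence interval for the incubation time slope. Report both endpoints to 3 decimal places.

(0.080, 0.146)

MSE = SSE/(n − 2) = 18.5/34 = 0.544118.
SE(β̂₁) = √(MSE/Sₓₓ) = √(0.544118/1431) = 0.0194996.
df = n − 2 = 34.
t* = t_{0.05, 34} = 1.690924.
Margin = t* × SE = 1.690924 × 0.0194996 = 0.03297.
CI: 0.1130 ± 0.03297 → (0.080, 0.146).
With 90% confidence, each one-unit increase in incubation time is associated with a change of between 0.080 and 0.146 log₁₀ CFU in bacterial colony count.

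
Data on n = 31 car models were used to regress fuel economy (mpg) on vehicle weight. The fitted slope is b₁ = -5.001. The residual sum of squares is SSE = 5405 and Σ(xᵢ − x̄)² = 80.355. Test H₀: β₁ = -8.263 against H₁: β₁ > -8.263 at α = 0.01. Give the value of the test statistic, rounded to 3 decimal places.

MSE = SSE/(n − 2) = 5405/29 = 186.379.
SE(b₁) = √(MSE/Sₓₓ) = √(186.379/80.355) = 1.52297.
t = (-5.001 − (-8.263)) / 1.52297 = 2.142.
df = n − 2 = 29.
One-sided p ≈ 0.0204, which is ≥ 0.01, so fail to reject H₀.
The data do not give significant evidence that the true slope on vehicle weight exceeds -8.263 mpg per unit.

t = 2.142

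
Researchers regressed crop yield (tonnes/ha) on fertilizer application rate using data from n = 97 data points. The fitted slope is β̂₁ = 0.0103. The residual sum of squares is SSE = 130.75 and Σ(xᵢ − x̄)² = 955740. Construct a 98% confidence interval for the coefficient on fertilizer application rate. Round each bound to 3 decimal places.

(0.007, 0.013)

MSE = SSE/(n − 2) = 130.75/95 = 1.37632.
SE(β̂₁) = √(MSE/Sₓₓ) = √(1.37632/955740) = 0.00120002.
df = n − 2 = 95.
t* = t_{0.01, 95} = 2.366243.
Margin = t* × SE = 2.366243 × 0.00120002 = 0.00284.
CI: 0.0103 ± 0.00284 → (0.007, 0.013).
With 98% confidence, each one-unit increase in fertilizer application rate is associated with a change of between 0.007 and 0.013 tonnes/ha in crop yield.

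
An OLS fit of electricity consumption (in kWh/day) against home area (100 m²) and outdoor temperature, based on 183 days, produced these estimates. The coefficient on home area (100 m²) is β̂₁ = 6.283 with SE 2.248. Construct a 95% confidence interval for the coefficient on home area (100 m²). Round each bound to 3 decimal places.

df = n − k − 1 = 183 − 2 − 1 = 180.
t* = t_{0.025, 180} = 1.973231.
Margin = t* × SE = 1.973231 × 2.248 = 4.43582.
CI: 6.283 ± 4.43582 → (1.847, 10.719).
With 95% confidence, each one-unit increase in home area (100 m²) is associated with a change of between 1.847 and 10.719 kWh/day in electricity consumption, holding the other predictors fixed.

(1.847, 10.719)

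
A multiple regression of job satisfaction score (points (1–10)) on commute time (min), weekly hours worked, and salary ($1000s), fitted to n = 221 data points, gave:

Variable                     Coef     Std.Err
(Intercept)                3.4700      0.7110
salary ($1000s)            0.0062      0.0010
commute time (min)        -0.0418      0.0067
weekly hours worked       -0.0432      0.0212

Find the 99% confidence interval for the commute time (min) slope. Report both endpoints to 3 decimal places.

Read off: b = -0.0418, SE = 0.0067 for commute time (min).
df = n − k − 1 = 221 − 3 − 1 = 217.
t* = t_{0.005, 217} = 2.598675.
Margin = t* × SE = 2.598675 × 0.0067 = 0.01741.
CI: -0.0418 ± 0.01741 → (-0.059, -0.024).

(-0.059, -0.024)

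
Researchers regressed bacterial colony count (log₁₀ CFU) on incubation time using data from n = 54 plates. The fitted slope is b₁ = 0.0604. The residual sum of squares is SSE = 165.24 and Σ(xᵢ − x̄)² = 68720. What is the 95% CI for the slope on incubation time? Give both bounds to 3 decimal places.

MSE = SSE/(n − 2) = 165.24/52 = 3.17769.
SE(b₁) = √(MSE/Sₓₓ) = √(3.17769/68720) = 0.00680009.
df = n − 2 = 52.
t* = t_{0.025, 52} = 2.006647.
Margin = t* × SE = 2.006647 × 0.00680009 = 0.01365.
CI: 0.0604 ± 0.01365 → (0.047, 0.074).
With 95% confidence, each one-unit increase in incubation time is associated with a change of between 0.047 and 0.074 log₁₀ CFU in bacterial colony count.

(0.047, 0.074)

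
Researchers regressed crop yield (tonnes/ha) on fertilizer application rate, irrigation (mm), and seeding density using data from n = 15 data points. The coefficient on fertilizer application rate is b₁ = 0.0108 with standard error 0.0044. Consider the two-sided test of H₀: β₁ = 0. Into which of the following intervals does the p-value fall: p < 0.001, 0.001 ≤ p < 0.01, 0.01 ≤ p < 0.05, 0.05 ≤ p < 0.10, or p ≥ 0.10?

0.01 ≤ p < 0.05

t = 0.0108 / 0.0044 = 2.455.
df = n − k − 1 = 15 − 3 − 1 = 11.
Two-sided p = 2·P(T_{11} > |t|) ≈ 0.0320.
So 0.01 ≤ p < 0.05.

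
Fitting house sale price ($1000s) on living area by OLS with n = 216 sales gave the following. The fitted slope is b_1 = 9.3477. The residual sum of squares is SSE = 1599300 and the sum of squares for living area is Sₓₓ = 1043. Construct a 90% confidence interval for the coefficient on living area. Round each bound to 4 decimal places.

(4.9256, 13.7698)

MSE = SSE/(n − 2) = 1599300/214 = 7473.36.
SE(b_1) = √(MSE/Sₓₓ) = √(7473.36/1043) = 2.6768.
df = n − 2 = 214.
t* = t_{0.05, 214} = 1.652005.
Margin = t* × SE = 1.652005 × 2.6768 = 4.422087.
CI: 9.3477 ± 4.422087 → (4.9256, 13.7698).
With 90% confidence, each one-unit increase in living area is associated with a change of between 4.9256 and 13.7698 $1000s in house sale price.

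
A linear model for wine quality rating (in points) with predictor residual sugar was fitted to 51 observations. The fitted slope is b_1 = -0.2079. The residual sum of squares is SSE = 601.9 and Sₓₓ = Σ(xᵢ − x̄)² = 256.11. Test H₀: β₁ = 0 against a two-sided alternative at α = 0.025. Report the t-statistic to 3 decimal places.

MSE = SSE/(n − 2) = 601.9/49 = 12.2837.
SE(b_1) = √(MSE/Sₓₓ) = √(12.2837/256.11) = 0.219003.
t = -0.2079 / 0.219003 = -0.949.
df = n − 2 = 49.
Two-sided p ≈ 0.3471, which is ≥ 0.025, so fail to reject H₀.
The data do not give significant evidence of an association between residual sugar and wine quality rating.

t = -0.949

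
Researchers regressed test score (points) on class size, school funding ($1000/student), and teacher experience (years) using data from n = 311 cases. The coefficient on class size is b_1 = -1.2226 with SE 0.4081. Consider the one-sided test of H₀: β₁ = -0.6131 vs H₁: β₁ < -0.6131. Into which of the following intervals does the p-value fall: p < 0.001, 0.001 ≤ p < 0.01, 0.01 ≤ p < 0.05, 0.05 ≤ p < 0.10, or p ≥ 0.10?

t = (-1.2226 − (-0.6131)) / 0.4081 = -1.494.
df = n − k − 1 = 311 − 3 − 1 = 307.
One-sided p = P(T_{307} < t) ≈ 0.0682.
So 0.05 ≤ p < 0.10.

0.05 ≤ p < 0.10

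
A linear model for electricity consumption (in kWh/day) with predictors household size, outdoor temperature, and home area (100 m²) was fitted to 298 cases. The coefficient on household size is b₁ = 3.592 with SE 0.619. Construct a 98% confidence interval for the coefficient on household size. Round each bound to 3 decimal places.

df = n − k − 1 = 298 − 3 − 1 = 294.
t* = t_{0.01, 294} = 2.339098.
Margin = t* × SE = 2.339098 × 0.619 = 1.44790.
CI: 3.592 ± 1.44790 → (2.144, 5.040).
With 98% confidence, each one-unit increase in household size is associated with a change of between 2.144 and 5.040 kWh/day in electricity consumption, holding the other predictors fixed.

(2.144, 5.040)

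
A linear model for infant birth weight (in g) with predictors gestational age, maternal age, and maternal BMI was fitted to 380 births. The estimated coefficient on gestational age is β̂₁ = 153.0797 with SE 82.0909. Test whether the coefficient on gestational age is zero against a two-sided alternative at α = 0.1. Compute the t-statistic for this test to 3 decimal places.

H₀: β₁ = 0 vs H₁: β₁ ≠ 0.
t = (β̂₁ − β₁⁰)/SE = 153.0797 / 82.0909 = 1.865.
df = n − k − 1 = 380 − 3 − 1 = 376.
Two-sided p ≈ 0.0630, which is < 0.1, so reject H₀.
There is evidence that gestational age is associated with infant birth weight, holding the other predictors fixed.

t = 1.865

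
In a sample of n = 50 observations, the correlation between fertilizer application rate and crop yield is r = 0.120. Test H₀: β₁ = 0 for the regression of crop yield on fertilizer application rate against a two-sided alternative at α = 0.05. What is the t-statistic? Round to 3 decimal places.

t = 0.837

t = r·√(n − 2)/√(1 − r²) = 0.120·√48/√0.9856 = 0.837.
df = n − 2 = 48.
Two-sided p ≈ 0.4065, which is ≥ 0.05, so fail to reject H₀.
The data do not give significant evidence of a linear association between fertilizer application rate and crop yield.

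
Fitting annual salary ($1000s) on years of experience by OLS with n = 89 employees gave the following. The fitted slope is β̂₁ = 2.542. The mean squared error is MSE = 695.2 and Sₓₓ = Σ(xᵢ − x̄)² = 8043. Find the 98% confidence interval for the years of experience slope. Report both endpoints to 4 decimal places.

(1.8452, 3.2388)

SE(β̂₁) = √(MSE/Sₓₓ) = √(695.2/8043) = 0.293999.
df = n − 2 = 87.
t* = t_{0.01, 87} = 2.369977.
Margin = t* × SE = 2.369977 × 0.293999 = 0.696771.
CI: 2.542 ± 0.696771 → (1.8452, 3.2388).
With 98% confidence, each one-unit increase in years of experience is associated with a change of between 1.8452 and 3.2388 $1000s in annual salary.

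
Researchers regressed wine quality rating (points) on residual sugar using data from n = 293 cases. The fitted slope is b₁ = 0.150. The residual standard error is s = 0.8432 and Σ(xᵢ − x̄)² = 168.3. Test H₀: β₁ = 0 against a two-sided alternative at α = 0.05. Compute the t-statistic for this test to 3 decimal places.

SE(b₁) = s/√Sₓₓ = 0.8432/√168.3 = 0.0649963.
t = 0.150 / 0.0649963 = 2.308.
df = n − 2 = 291.
Two-sided p ≈ 0.0217, which is < 0.05, so reject H₀.
There is evidence that residual sugar is associated with wine quality rating.

t = 2.308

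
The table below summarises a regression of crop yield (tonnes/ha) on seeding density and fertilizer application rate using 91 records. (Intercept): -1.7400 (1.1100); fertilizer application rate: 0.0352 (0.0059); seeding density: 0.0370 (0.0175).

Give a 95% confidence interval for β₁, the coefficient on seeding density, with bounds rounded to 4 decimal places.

Read off: b = 0.0370, SE = 0.0175 for seeding density.
df = n − k − 1 = 91 − 2 − 1 = 88.
t* = t_{0.025, 88} = 1.98729.
Margin = t* × SE = 1.98729 × 0.0175 = 0.034778.
CI: 0.0370 ± 0.034778 → (0.0022, 0.0718).

(0.0022, 0.0718)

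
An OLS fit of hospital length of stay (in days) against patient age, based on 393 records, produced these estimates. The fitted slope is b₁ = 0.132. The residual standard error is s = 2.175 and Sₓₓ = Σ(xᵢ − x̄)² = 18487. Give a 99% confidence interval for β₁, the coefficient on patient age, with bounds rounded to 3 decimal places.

(0.091, 0.173)

SE(b₁) = s/√Sₓₓ = 2.175/√18487 = 0.0159965.
df = n − 2 = 391.
t* = t_{0.005, 391} = 2.588462.
Margin = t* × SE = 2.588462 × 0.0159965 = 0.04141.
CI: 0.132 ± 0.04141 → (0.091, 0.173).
With 99% confidence, each one-unit increase in patient age is associated with a change of between 0.091 and 0.173 days in hospital length of stay.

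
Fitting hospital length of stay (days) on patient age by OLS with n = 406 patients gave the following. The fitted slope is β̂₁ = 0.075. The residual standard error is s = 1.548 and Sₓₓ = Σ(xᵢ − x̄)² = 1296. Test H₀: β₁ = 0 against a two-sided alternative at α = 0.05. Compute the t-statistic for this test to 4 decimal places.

t = 1.7442

SE(β̂₁) = s/√Sₓₓ = 1.548/√1296 = 0.043.
t = 0.075 / 0.043 = 1.7442.
df = n − 2 = 404.
Two-sided p ≈ 0.0819, which is ≥ 0.05, so fail to reject H₀.
The data do not give significant evidence of an association between patient age and hospital length of stay.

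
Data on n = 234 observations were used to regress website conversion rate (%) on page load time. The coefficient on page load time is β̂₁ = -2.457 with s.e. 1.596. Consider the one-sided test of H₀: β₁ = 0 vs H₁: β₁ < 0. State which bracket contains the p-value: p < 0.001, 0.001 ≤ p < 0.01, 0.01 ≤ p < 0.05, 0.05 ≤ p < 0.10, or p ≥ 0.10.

t = -2.457 / 1.596 = -1.539.
df = n − 2 = 234 − 2 = 232.
One-sided p = P(T_{232} < t) ≈ 0.0625.
So 0.05 ≤ p < 0.10.

0.05 ≤ p < 0.10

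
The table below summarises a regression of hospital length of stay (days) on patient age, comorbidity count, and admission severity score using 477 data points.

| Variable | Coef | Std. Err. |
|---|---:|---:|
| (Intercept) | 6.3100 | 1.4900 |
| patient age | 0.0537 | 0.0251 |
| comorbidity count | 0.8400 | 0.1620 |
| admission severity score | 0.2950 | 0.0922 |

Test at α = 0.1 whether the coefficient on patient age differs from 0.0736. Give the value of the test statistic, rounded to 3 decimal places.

t = -0.793

Read off: b = 0.0537, SE = 0.0251 for patient age.
H₀: β₁ = 0.0736 vs H₁: β₁ ≠ 0.0736.
t = (0.0537 − 0.0736) / 0.0251 = -0.793.
df = n − k − 1 = 477 − 3 − 1 = 473.
Two-sided p ≈ 0.4283, which is ≥ 0.1, so fail to reject H₀.
The data are consistent with a true slope of 0.0736 days per unit of patient age, holding the other predictors fixed.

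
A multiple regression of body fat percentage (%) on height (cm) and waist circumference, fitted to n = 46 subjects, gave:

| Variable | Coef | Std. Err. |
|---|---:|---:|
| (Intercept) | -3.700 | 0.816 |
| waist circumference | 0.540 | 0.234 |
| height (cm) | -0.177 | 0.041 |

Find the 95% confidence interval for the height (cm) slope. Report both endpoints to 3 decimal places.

(-0.260, -0.094)

Read off: b = -0.177, SE = 0.041 for height (cm).
df = n − k − 1 = 46 − 2 − 1 = 43.
t* = t_{0.025, 43} = 2.016692.
Margin = t* × SE = 2.016692 × 0.041 = 0.08268.
CI: -0.177 ± 0.08268 → (-0.260, -0.094).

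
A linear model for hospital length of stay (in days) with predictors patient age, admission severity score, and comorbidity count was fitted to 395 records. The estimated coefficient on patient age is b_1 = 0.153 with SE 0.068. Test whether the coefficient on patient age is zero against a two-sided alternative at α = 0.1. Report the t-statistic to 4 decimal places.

t = 2.2500

H₀: β₁ = 0 vs H₁: β₁ ≠ 0.
t = (b_1 − β₁⁰)/SE = 0.153 / 0.068 = 2.2500.
df = n − k − 1 = 395 − 3 − 1 = 391.
Two-sided p ≈ 0.0250, which is < 0.1, so reject H₀.
There is evidence that patient age is associated with hospital length of stay, holding the other predictors fixed.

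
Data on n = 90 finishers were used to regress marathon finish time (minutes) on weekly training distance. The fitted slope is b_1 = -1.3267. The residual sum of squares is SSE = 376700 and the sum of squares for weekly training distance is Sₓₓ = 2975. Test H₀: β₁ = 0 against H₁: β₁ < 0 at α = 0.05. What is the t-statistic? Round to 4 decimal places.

MSE = SSE/(n − 2) = 376700/88 = 4280.68.
SE(b_1) = √(MSE/Sₓₓ) = √(4280.68/2975) = 1.19954.
t = -1.3267 / 1.19954 = -1.1060.
df = n − 2 = 88.
One-sided p ≈ 0.1359, which is ≥ 0.05, so fail to reject H₀.
The data do not give significant evidence that the true slope on weekly training distance is negative.

t = -1.1060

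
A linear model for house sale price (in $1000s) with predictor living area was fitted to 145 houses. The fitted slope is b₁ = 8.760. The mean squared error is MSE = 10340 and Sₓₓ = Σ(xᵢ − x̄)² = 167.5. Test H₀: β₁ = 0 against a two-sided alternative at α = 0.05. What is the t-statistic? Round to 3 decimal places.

t = 1.115

SE(b₁) = √(MSE/Sₓₓ) = √(10340/167.5) = 7.85693.
t = 8.760 / 7.85693 = 1.115.
df = n − 2 = 143.
Two-sided p ≈ 0.2667, which is ≥ 0.05, so fail to reject H₀.
The data do not give significant evidence of an association between living area and house sale price.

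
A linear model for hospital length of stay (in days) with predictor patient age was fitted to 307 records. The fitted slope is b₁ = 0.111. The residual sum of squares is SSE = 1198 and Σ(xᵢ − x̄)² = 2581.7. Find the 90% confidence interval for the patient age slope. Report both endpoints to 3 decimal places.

MSE = SSE/(n − 2) = 1198/305 = 3.92787.
SE(b₁) = √(MSE/Sₓₓ) = √(3.92787/2581.7) = 0.0390055.
df = n − 2 = 305.
t* = t_{0.05, 305} = 1.649865.
Margin = t* × SE = 1.649865 × 0.0390055 = 0.06435.
CI: 0.111 ± 0.06435 → (0.047, 0.175).
With 90% confidence, each one-unit increase in patient age is associated with a change of between 0.047 and 0.175 days in hospital length of stay.

(0.047, 0.175)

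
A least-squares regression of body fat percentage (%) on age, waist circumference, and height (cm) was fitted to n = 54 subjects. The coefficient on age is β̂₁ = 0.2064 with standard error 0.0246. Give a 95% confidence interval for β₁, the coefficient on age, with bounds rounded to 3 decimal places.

(0.157, 0.256)

df = n − k − 1 = 54 − 3 − 1 = 50.
t* = t_{0.025, 50} = 2.008559.
Margin = t* × SE = 2.008559 × 0.0246 = 0.04941.
CI: 0.2064 ± 0.04941 → (0.157, 0.256).
With 95% confidence, each one-unit increase in age is associated with a change of between 0.157 and 0.256 % in body fat percentage, holding the other predictors fixed.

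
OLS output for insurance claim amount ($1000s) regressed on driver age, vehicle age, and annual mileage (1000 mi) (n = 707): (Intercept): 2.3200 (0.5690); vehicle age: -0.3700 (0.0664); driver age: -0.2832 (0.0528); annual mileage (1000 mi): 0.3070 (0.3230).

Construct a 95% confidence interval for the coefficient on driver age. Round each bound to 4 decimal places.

Read off: b = -0.2832, SE = 0.0528 for driver age.
df = n − k − 1 = 707 − 3 − 1 = 703.
t* = t_{0.025, 703} = 1.963344.
Margin = t* × SE = 1.963344 × 0.0528 = 0.103665.
CI: -0.2832 ± 0.103665 → (-0.3869, -0.1795).

(-0.3869, -0.1795)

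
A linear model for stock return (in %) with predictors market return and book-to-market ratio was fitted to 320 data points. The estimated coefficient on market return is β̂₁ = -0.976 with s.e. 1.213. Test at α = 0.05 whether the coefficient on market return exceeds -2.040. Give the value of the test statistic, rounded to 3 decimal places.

H₀: β₁ = -2.040 vs H₁: β₁ > -2.040.
t = (β̂₁ − β₁⁰)/SE = (-0.976 − (-2.040)) / 1.213 = 0.877.
df = n − k − 1 = 320 − 2 − 1 = 317.
One-sided p ≈ 0.1905, which is ≥ 0.05, so fail to reject H₀.
The data do not give significant evidence that the true slope on market return exceeds -2.040 % per unit, holding the other predictors fixed.

t = 0.877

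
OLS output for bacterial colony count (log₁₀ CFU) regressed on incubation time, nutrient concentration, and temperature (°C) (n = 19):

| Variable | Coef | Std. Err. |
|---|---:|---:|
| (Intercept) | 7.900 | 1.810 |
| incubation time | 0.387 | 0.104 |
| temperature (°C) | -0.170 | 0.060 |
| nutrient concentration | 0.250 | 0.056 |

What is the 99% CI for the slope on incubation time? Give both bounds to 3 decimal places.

Read off: b = 0.387, SE = 0.104 for incubation time.
df = n − k − 1 = 19 − 3 − 1 = 15.
t* = t_{0.005, 15} = 2.946713.
Margin = t* × SE = 2.946713 × 0.104 = 0.30646.
CI: 0.387 ± 0.30646 → (0.081, 0.693).

(0.081, 0.693)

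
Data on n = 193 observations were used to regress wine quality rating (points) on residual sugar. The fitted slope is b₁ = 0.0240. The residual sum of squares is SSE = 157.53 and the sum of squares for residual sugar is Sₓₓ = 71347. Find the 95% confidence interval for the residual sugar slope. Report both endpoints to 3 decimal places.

MSE = SSE/(n − 2) = 157.53/191 = 0.824764.
SE(b₁) = √(MSE/Sₓₓ) = √(0.824764/71347) = 0.00339999.
df = n − 2 = 191.
t* = t_{0.025, 191} = 1.972462.
Margin = t* × SE = 1.972462 × 0.00339999 = 0.00671.
CI: 0.0240 ± 0.00671 → (0.017, 0.031).
With 95% confidence, each one-unit increase in residual sugar is associated with a change of between 0.017 and 0.031 points in wine quality rating.

(0.017, 0.031)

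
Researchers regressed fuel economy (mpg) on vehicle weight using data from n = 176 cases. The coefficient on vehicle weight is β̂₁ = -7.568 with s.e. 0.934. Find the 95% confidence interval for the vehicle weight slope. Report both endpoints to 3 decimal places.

df = n − 2 = 176 − 2 = 174.
t* = t_{0.025, 174} = 1.973691.
Margin = t* × SE = 1.973691 × 0.934 = 1.84343.
CI: -7.568 ± 1.84343 → (-9.411, -5.725).
With 95% confidence, each one-unit increase in vehicle weight is associated with a change of between -9.411 and -5.725 mpg in fuel economy.

(-9.411, -5.725)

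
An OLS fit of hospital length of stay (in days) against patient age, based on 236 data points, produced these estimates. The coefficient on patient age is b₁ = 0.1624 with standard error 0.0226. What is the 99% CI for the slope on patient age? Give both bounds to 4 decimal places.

df = n − 2 = 236 − 2 = 234.
t* = t_{0.005, 234} = 2.597002.
Margin = t* × SE = 2.597002 × 0.0226 = 0.058692.
CI: 0.1624 ± 0.058692 → (0.1037, 0.2211).
With 99% confidence, each one-unit increase in patient age is associated with a change of between 0.1037 and 0.2211 days in hospital length of stay.

(0.1037, 0.2211)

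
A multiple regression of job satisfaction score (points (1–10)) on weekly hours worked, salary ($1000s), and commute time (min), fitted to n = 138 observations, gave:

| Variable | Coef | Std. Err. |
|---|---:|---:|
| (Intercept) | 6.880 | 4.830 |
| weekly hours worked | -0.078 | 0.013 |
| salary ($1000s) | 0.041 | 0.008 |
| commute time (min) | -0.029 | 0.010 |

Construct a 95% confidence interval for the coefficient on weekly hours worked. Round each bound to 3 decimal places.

Read off: b = -0.078, SE = 0.013 for weekly hours worked.
df = n − k − 1 = 138 − 3 − 1 = 134.
t* = t_{0.025, 134} = 1.977826.
Margin = t* × SE = 1.977826 × 0.013 = 0.02571.
CI: -0.078 ± 0.02571 → (-0.104, -0.052).

(-0.104, -0.052)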